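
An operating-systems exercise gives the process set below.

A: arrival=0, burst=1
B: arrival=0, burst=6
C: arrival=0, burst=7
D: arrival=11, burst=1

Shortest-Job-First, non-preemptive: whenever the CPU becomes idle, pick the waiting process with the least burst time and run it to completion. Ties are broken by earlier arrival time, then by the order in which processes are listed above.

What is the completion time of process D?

15

Timeline: | A 0-1 | B 1-7 | C 7-14 | D 14-15 |
Completion: A=1  B=7  C=14  D=15
Turnaround (C−A): A=1  B=7  C=14  D=4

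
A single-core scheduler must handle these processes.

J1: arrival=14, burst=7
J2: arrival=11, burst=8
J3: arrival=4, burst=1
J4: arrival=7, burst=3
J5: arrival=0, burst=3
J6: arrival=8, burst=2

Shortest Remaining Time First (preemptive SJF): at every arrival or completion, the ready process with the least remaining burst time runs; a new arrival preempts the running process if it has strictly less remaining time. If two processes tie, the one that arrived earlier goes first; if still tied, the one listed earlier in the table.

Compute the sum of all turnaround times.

33

Gantt: | J5 0-3 | idle 3-4 | J3 4-5 | idle 5-7 | J4 7-10 | J6 10-12 | J2 12-20 | J1 20-27 |
Completion: J1=27  J2=20  J3=5  J4=10  J5=3  J6=12
Turnaround (C−A): J1=13  J2=9  J3=1  J4=3  J5=3  J6=4
Turnaround = completion − arrival: J1=13, J2=9, J3=1, J4=3, J5=3, J6=4
Total turnaround = 13 + 9 + 1 + 3 + 3 + 4 = 33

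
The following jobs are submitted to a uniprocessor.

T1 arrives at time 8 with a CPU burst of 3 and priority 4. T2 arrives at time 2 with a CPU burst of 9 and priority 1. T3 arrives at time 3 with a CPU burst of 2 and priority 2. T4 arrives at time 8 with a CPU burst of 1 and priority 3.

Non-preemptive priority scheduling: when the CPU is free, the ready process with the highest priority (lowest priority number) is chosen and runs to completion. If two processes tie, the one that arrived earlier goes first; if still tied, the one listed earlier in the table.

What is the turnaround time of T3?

Timeline: | idle 0-2 | T2 2-11 | T3 11-13 | T4 13-14 | T1 14-17 |
Completion: T1=17  T2=11  T3=13  T4=14
Turnaround(T3) = completion − arrival = 13 − 3 = 10

10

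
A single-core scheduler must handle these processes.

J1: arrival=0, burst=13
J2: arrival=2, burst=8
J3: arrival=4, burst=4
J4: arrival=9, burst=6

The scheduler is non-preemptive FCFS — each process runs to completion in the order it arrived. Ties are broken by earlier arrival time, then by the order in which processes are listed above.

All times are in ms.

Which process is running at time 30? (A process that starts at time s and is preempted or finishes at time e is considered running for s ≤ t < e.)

J4

Gantt: | J1 0-13 | J2 13-21 | J3 21-25 | J4 25-31 |
Completion: J1=13  J2=21  J3=25  J4=31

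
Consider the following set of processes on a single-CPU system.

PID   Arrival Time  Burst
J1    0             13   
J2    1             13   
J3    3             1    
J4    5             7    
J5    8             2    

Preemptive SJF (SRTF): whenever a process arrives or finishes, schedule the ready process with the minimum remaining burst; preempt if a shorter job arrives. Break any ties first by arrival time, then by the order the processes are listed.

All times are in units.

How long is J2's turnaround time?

Gantt: | J1 0-3 | J3 3-4 | J1 4-5 | J4 5-8 | J5 8-10 | J4 10-14 | J1 14-23 | J2 23-36 |
Completion: J1=23  J2=36  J3=4  J4=14  J5=10
Turnaround (C−A): J1=23  J2=35  J3=1  J4=9  J5=2
Turnaround(J2) = completion − arrival = 36 − 1 = 35

35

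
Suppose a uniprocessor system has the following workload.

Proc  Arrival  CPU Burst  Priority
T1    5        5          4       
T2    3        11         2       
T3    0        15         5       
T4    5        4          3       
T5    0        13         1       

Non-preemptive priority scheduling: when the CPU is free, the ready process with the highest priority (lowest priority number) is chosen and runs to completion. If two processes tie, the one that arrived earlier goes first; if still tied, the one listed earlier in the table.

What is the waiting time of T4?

Schedule: | T5 0-13 | T2 13-24 | T4 24-28 | T1 28-33 | T3 33-48 |
Completion: T1=33  T2=24  T3=48  T4=28  T5=13
Turnaround (C−A): T1=28  T2=21  T3=48  T4=23  T5=13
Waiting(T4) = turnaround − burst = 23 − 4 = 19

19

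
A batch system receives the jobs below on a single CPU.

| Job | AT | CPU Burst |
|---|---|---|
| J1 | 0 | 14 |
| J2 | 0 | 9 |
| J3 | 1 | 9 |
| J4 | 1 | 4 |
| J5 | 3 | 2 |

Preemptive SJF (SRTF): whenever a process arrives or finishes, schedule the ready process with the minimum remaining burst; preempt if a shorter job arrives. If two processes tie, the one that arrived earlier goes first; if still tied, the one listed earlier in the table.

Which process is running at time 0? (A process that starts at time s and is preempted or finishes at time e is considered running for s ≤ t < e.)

Schedule: | J2 0-1 | J4 1-5 | J5 5-7 | J2 7-15 | J3 15-24 | J1 24-38 |
Completion: J1=38  J2=15  J3=24  J4=5  J5=7
Turnaround (C−A): J1=38  J2=15  J3=23  J4=4  J5=4

J2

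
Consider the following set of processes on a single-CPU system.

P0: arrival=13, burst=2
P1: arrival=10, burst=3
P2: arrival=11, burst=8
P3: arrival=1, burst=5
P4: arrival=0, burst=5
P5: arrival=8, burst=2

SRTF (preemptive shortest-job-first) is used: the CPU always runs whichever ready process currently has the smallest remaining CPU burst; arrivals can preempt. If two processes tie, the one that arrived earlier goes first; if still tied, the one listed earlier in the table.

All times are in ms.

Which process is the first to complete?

Timeline: | P4 0-5 | P3 5-10 | P5 10-12 | P1 12-15 | P0 15-17 | P2 17-25 |
Completion: P0=17  P1=15  P2=25  P3=10  P4=5  P5=12
Turnaround (C−A): P0=4  P1=5  P2=14  P3=9  P4=5  P5=4
Finish order: P4 → P3 → P5 → P1 → P0 → P2

P4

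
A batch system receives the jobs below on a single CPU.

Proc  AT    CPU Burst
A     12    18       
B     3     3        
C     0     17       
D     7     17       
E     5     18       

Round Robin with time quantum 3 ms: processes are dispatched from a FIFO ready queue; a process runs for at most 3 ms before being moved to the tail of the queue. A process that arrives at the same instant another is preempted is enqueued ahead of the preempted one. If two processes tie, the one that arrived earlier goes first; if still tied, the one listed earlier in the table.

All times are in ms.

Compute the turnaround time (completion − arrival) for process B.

3

Schedule: | C 0-3 | B 3-6 | C 6-9 | E 9-12 | D 12-15 | C 15-18 | A 18-21 | E 21-24 | D 24-27 | C 27-30 | A 30-33 | E 33-36 | D 36-39 | C 39-42 | A 42-45 | E 45-48 | D 48-51 | C 51-53 | A 53-56 | E 56-59 | D 59-62 | A 62-65 | E 65-68 | D 68-70 | A 70-73 |
Completion: A=73  B=6  C=53  D=70  E=68
Turnaround (C−A): A=61  B=3  C=53  D=63  E=63
Turnaround(B) = completion − arrival = 6 − 3 = 3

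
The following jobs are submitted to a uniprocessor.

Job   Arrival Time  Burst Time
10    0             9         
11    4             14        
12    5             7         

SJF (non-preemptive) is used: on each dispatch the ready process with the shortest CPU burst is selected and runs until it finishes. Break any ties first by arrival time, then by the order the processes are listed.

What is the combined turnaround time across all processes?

46

Timeline: | 10 0-9 | 12 9-16 | 11 16-30 |
Completion: 10=9  11=30  12=16
Turnaround = completion − arrival: 10=9, 11=26, 12=11
Total turnaround = 9 + 26 + 11 = 46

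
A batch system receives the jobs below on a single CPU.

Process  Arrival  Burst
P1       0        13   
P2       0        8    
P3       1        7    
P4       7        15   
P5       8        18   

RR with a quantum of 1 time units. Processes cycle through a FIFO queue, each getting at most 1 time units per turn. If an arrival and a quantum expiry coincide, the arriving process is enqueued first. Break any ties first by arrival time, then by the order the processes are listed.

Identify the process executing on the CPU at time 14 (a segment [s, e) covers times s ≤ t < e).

Schedule: | P1 0-1 | P2 1-2 | P3 2-3 | P1 3-4 | P2 4-5 | P3 5-6 | P1 6-7 | P2 7-8 | P3 8-9 | P4 9-10 | P1 10-11 | P5 11-12 | P2 12-13 | P3 13-14 | P4 14-15 | P1 15-16 | P5 16-17 | P2 17-18 | P3 18-19 | P4 19-20 | P1 20-21 | P5 21-22 | P2 22-23 | P3 23-24 | P4 24-25 | P1 25-26 | P5 26-27 | P2 27-28 | P3 28-29 | P4 29-30 | P1 30-31 | P5 31-32 | P2 32-33 | P4 33-34 | P1 34-35 | P5 35-36 | P4 36-37 | P1 37-38 | P5 38-39 | P4 39-40 | P1 40-41 | P5 41-42 | P4 42-43 | P1 43-44 | P5 44-45 | P4 45-46 | P1 46-47 | P5 47-48 | P4 48-49 | P5 49-50 | P4 50-51 | P5 51-52 | P4 52-53 | P5 53-54 | P4 54-55 | P5 55-56 | P4 56-57 | P5 57-61 |
Completion: P1=47  P2=33  P3=29  P4=57  P5=61
Turnaround (C−A): P1=47  P2=33  P3=28  P4=50  P5=53

P4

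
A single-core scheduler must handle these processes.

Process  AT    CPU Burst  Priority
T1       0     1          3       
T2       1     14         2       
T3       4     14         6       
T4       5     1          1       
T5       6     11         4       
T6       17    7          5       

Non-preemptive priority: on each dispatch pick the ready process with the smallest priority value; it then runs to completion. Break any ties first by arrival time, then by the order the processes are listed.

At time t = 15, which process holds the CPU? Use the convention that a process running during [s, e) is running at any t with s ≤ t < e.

T4

Gantt: | T1 0-1 | T2 1-15 | T4 15-16 | T5 16-27 | T6 27-34 | T3 34-48 |
Completion: T1=1  T2=15  T3=48  T4=16  T5=27  T6=34
Turnaround (C−A): T1=1  T2=14  T3=44  T4=11  T5=21  T6=17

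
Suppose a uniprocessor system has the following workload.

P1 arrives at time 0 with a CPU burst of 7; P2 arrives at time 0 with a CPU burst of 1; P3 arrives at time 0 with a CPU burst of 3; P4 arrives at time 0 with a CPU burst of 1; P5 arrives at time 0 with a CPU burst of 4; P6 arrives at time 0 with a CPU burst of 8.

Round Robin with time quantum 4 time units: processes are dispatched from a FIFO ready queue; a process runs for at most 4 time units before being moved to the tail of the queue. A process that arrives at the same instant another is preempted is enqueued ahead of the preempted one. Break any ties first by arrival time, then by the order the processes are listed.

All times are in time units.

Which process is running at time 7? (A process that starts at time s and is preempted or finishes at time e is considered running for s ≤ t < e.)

P3

Schedule: | P1 0-4 | P2 4-5 | P3 5-8 | P4 8-9 | P5 9-13 | P6 13-17 | P1 17-20 | P6 20-24 |
Completion: P1=20  P2=5  P3=8  P4=9  P5=13  P6=24
Turnaround (C−A): P1=20  P2=5  P3=8  P4=9  P5=13  P6=24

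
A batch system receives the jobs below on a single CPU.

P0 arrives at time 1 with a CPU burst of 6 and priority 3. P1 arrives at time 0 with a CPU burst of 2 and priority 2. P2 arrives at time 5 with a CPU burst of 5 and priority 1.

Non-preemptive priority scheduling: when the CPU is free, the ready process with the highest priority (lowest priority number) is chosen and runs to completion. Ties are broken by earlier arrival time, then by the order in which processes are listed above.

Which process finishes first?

Timeline: | P1 0-2 | P0 2-8 | P2 8-13 |
Completion: P0=8  P1=2  P2=13
Turnaround (C−A): P0=7  P1=2  P2=8
Finish order: P1 → P0 → P2

P1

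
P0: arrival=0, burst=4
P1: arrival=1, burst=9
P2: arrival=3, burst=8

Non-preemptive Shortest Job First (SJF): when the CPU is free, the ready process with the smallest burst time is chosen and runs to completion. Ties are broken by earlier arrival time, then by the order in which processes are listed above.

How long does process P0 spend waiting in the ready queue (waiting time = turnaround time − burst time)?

0

Gantt: | P0 0-4 | P2 4-12 | P1 12-21 |
Completion: P0=4  P1=21  P2=12
Turnaround (C−A): P0=4  P1=20  P2=9
Waiting(P0) = turnaround − burst = 4 − 4 = 0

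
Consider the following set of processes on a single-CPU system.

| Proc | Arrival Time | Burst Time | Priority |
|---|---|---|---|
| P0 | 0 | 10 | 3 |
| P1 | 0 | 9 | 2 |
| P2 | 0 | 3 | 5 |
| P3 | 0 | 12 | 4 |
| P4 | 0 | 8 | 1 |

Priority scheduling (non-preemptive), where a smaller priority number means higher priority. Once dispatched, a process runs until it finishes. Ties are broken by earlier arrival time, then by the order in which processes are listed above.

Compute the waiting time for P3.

Gantt: | P4 0-8 | P1 8-17 | P0 17-27 | P3 27-39 | P2 39-42 |
Completion: P0=27  P1=17  P2=42  P3=39  P4=8
Turnaround (C−A): P0=27  P1=17  P2=42  P3=39  P4=8
Waiting(P3) = turnaround − burst = 39 − 12 = 27

27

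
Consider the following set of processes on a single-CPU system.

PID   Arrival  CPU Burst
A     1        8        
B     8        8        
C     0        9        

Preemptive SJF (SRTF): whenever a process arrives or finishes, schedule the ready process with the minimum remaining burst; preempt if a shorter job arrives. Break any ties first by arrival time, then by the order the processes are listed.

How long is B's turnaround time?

Gantt: | C 0-9 | A 9-17 | B 17-25 |
Completion: A=17  B=25  C=9
Turnaround (C−A): A=16  B=17  C=9
Turnaround(B) = completion − arrival = 25 − 8 = 17

17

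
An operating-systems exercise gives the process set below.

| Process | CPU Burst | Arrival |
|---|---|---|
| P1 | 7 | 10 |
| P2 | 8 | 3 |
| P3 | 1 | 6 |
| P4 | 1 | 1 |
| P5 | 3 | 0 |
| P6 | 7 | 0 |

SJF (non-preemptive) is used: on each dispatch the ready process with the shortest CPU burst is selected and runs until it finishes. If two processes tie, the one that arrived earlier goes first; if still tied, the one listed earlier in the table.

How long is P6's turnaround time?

Timeline: | P5 0-3 | P4 3-4 | P6 4-11 | P3 11-12 | P1 12-19 | P2 19-27 |
Completion: P1=19  P2=27  P3=12  P4=4  P5=3  P6=11
Turnaround (C−A): P1=9  P2=24  P3=6  P4=3  P5=3  P6=11
Turnaround(P6) = completion − arrival = 11 − 0 = 11

11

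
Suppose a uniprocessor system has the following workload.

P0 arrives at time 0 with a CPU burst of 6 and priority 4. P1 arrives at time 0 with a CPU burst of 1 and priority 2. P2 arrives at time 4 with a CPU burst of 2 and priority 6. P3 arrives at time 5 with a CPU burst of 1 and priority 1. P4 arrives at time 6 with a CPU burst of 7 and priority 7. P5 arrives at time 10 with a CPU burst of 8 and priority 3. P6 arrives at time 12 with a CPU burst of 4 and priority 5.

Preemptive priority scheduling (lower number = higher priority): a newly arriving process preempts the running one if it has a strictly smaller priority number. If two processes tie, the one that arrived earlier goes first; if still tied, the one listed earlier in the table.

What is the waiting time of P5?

0

Schedule: | P1 0-1 | P0 1-5 | P3 5-6 | P0 6-8 | P2 8-10 | P5 10-18 | P6 18-22 | P4 22-29 |
Completion: P0=8  P1=1  P2=10  P3=6  P4=29  P5=18  P6=22
Waiting(P5) = turnaround − burst = 8 − 8 = 0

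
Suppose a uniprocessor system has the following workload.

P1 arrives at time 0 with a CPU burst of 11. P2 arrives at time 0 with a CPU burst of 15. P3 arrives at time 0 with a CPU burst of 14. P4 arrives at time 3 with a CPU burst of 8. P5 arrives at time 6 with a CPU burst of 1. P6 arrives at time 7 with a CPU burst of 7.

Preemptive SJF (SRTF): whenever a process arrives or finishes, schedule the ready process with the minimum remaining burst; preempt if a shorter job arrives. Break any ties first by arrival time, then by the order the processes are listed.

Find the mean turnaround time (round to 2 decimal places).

24.33

Timeline: | P1 0-6 | P5 6-7 | P1 7-12 | P6 12-19 | P4 19-27 | P3 27-41 | P2 41-56 |
Completion: P1=12  P2=56  P3=41  P4=27  P5=7  P6=19
Turnaround (C−A): P1=12  P2=56  P3=41  P4=24  P5=1  P6=12
Turnaround times: P1=12, P2=56, P3=41, P4=24, P5=1, P6=12
Average turnaround = (12+56+41+24+1+12) / 6 = 146/6 = 24.33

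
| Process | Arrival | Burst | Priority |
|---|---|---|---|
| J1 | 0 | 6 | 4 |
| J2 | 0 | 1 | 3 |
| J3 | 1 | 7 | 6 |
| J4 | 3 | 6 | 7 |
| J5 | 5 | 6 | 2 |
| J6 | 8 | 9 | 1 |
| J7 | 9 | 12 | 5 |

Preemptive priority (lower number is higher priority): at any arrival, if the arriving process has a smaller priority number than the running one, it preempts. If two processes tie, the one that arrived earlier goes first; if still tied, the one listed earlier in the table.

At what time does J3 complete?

41

Schedule: | J2 0-1 | J1 1-5 | J5 5-8 | J6 8-17 | J5 17-20 | J1 20-22 | J7 22-34 | J3 34-41 | J4 41-47 |
Completion: J1=22  J2=1  J3=41  J4=47  J5=20  J6=17  J7=34
Turnaround (C−A): J1=22  J2=1  J3=40  J4=44  J5=15  J6=9  J7=25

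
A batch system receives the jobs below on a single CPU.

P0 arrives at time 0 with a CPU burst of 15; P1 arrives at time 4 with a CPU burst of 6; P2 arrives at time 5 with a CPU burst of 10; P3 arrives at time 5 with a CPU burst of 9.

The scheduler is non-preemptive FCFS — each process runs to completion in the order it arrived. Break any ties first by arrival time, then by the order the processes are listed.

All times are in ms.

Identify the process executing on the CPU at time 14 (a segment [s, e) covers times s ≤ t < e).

P0

Gantt: | P0 0-15 | P1 15-21 | P2 21-31 | P3 31-40 |
Completion: P0=15  P1=21  P2=31  P3=40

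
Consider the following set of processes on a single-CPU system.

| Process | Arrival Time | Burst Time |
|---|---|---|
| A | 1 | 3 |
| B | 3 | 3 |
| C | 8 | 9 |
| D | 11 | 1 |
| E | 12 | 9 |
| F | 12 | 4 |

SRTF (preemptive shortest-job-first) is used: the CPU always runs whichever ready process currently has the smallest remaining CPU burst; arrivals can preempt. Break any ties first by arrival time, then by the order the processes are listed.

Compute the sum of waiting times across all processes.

16

Gantt: | idle 0-1 | A 1-4 | B 4-7 | idle 7-8 | C 8-11 | D 11-12 | F 12-16 | C 16-22 | E 22-31 |
Completion: A=4  B=7  C=22  D=12  E=31  F=16
Turnaround (C−A): A=3  B=4  C=14  D=1  E=19  F=4
Waiting = turnaround − burst: A=0, B=1, C=5, D=0, E=10, F=0
Total waiting = 0 + 1 + 5 + 0 + 10 + 0 = 16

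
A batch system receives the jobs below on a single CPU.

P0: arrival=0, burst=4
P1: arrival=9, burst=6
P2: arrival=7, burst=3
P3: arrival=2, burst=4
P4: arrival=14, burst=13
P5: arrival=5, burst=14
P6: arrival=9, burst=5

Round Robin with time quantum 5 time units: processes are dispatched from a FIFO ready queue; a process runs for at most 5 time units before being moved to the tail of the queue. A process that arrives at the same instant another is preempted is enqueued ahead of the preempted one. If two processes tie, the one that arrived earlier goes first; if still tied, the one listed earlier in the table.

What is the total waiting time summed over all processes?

Schedule: | P0 0-4 | P3 4-8 | P5 8-13 | P2 13-16 | P1 16-21 | P6 21-26 | P5 26-31 | P4 31-36 | P1 36-37 | P5 37-41 | P4 41-49 |
Completion: P0=4  P1=37  P2=16  P3=8  P4=49  P5=41  P6=26
Turnaround (C−A): P0=4  P1=28  P2=9  P3=6  P4=35  P5=36  P6=17
Waiting = turnaround − burst: P0=0, P1=22, P2=6, P3=2, P4=22, P5=22, P6=12
Total waiting = 0 + 22 + 6 + 2 + 22 + 22 + 12 = 86

86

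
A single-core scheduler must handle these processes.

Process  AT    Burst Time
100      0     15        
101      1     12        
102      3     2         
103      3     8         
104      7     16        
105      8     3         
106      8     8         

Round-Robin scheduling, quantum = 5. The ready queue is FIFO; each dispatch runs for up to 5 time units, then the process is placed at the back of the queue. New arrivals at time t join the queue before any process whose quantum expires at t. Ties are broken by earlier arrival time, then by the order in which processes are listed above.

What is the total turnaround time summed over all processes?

281

Gantt: | 100 0-5 | 101 5-10 | 102 10-12 | 103 12-17 | 100 17-22 | 104 22-27 | 105 27-30 | 106 30-35 | 101 35-40 | 103 40-43 | 100 43-48 | 104 48-53 | 106 53-56 | 101 56-58 | 104 58-64 |
Completion: 100=48  101=58  102=12  103=43  104=64  105=30  106=56
Turnaround = completion − arrival: 100=48, 101=57, 102=9, 103=40, 104=57, 105=22, 106=48
Total turnaround = 48 + 57 + 9 + 40 + 57 + 22 + 48 = 281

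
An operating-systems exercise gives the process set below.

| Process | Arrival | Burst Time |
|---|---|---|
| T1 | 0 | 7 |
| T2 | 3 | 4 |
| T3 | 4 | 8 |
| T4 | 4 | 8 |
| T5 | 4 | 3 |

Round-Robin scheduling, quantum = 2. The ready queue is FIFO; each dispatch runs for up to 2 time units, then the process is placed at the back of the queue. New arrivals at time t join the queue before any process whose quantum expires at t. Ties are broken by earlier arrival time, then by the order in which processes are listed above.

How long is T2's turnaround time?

13

Gantt: | T1 0-4 | T2 4-6 | T3 6-8 | T4 8-10 | T5 10-12 | T1 12-14 | T2 14-16 | T3 16-18 | T4 18-20 | T5 20-21 | T1 21-22 | T3 22-24 | T4 24-26 | T3 26-28 | T4 28-30 |
Completion: T1=22  T2=16  T3=28  T4=30  T5=21
Turnaround(T2) = completion − arrival = 16 − 3 = 13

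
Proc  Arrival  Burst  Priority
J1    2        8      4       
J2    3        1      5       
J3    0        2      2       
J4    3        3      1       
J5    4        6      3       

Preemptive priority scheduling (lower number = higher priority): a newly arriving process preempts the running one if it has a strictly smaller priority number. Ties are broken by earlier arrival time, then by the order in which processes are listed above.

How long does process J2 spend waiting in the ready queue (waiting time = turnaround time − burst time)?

16

Gantt: | J3 0-2 | J1 2-3 | J4 3-6 | J5 6-12 | J1 12-19 | J2 19-20 |
Completion: J1=19  J2=20  J3=2  J4=6  J5=12
Turnaround (C−A): J1=17  J2=17  J3=2  J4=3  J5=8
Waiting(J2) = turnaround − burst = 17 − 1 = 16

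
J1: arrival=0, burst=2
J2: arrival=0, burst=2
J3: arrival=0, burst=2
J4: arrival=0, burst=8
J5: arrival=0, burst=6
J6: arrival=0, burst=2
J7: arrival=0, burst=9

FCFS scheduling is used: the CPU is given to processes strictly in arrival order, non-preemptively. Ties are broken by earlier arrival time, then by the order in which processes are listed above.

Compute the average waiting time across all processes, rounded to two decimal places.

Gantt: | J1 0-2 | J2 2-4 | J3 4-6 | J4 6-14 | J5 14-20 | J6 20-22 | J7 22-31 |
Completion: J1=2  J2=4  J3=6  J4=14  J5=20  J6=22  J7=31
Waiting times: J1=0, J2=2, J3=4, J4=6, J5=14, J6=20, J7=22
Average waiting = (0+2+4+6+14+20+22) / 7 = 68/7 = 9.71

9.71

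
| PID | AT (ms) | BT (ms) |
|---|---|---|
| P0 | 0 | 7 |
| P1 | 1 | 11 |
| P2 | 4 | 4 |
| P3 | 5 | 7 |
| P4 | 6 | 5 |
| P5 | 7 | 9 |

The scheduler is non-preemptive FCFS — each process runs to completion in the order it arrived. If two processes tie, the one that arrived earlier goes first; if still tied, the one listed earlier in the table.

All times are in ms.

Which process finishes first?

P0

Gantt: | P0 0-7 | P1 7-18 | P2 18-22 | P3 22-29 | P4 29-34 | P5 34-43 |
Completion: P0=7  P1=18  P2=22  P3=29  P4=34  P5=43
Turnaround (C−A): P0=7  P1=17  P2=18  P3=24  P4=28  P5=36
Finish order: P0 → P1 → P2 → P3 → P4 → P5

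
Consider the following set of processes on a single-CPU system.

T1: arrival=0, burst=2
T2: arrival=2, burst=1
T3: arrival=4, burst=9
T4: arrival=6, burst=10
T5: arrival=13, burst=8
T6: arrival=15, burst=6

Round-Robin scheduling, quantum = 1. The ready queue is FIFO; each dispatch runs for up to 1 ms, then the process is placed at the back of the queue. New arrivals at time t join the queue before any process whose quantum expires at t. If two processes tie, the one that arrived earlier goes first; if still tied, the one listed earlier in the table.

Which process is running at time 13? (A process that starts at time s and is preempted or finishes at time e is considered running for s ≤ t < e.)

T3

Gantt: | T1 0-2 | T2 2-3 | idle 3-4 | T3 4-6 | T4 6-7 | T3 7-8 | T4 8-9 | T3 9-10 | T4 10-11 | T3 11-12 | T4 12-13 | T3 13-14 | T5 14-15 | T4 15-16 | T3 16-17 | T6 17-18 | T5 18-19 | T4 19-20 | T3 20-21 | T6 21-22 | T5 22-23 | T4 23-24 | T3 24-25 | T6 25-26 | T5 26-27 | T4 27-28 | T6 28-29 | T5 29-30 | T4 30-31 | T6 31-32 | T5 32-33 | T4 33-34 | T6 34-35 | T5 35-37 |
Completion: T1=2  T2=3  T3=25  T4=34  T5=37  T6=35
Turnaround (C−A): T1=2  T2=1  T3=21  T4=28  T5=24  T6=20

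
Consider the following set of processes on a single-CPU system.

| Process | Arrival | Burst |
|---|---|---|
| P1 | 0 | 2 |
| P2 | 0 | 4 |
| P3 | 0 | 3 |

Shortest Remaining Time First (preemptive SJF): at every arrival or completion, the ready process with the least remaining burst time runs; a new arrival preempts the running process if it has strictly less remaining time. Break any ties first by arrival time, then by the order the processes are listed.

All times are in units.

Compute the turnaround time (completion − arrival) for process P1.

2

Gantt: | P1 0-2 | P3 2-5 | P2 5-9 |
Completion: P1=2  P2=9  P3=5
Turnaround (C−A): P1=2  P2=9  P3=5
Turnaround(P1) = completion − arrival = 2 − 0 = 2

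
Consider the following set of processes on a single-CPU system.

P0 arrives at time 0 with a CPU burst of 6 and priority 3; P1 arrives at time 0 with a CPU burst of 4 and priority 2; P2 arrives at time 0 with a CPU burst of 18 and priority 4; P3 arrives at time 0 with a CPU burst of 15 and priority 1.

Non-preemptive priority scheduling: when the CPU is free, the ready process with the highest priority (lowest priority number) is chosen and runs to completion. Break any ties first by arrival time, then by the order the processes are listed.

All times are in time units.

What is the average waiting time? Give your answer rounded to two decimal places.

Schedule: | P3 0-15 | P1 15-19 | P0 19-25 | P2 25-43 |
Completion: P0=25  P1=19  P2=43  P3=15
Turnaround (C−A): P0=25  P1=19  P2=43  P3=15
Waiting times: P0=19, P1=15, P2=25, P3=0
Average waiting = (19+15+25+0) / 4 = 59/4 = 14.75

14.75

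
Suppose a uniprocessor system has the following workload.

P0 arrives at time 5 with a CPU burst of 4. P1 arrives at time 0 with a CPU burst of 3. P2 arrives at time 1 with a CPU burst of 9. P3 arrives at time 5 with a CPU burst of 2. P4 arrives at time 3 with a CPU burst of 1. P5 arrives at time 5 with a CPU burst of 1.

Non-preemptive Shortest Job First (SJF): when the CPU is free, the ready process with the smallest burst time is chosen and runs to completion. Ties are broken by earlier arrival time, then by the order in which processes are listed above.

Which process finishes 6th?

P0

Timeline: | P1 0-3 | P4 3-4 | P2 4-13 | P5 13-14 | P3 14-16 | P0 16-20 |
Completion: P0=20  P1=3  P2=13  P3=16  P4=4  P5=14
Finish order: P1 → P4 → P2 → P5 → P3 → P0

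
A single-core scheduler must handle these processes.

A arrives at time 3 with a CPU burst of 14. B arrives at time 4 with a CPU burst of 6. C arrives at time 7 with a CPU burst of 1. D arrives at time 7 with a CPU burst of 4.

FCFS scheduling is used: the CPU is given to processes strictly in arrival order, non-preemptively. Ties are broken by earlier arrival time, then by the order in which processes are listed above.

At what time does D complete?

28

Schedule: | idle 0-3 | A 3-17 | B 17-23 | C 23-24 | D 24-28 |
Completion: A=17  B=23  C=24  D=28
Turnaround (C−A): A=14  B=19  C=17  D=21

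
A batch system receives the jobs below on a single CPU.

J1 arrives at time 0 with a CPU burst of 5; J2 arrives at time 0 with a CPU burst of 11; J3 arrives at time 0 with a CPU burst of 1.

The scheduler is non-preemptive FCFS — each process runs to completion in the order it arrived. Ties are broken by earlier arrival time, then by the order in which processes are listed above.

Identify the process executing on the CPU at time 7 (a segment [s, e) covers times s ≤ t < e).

Schedule: | J1 0-5 | J2 5-16 | J3 16-17 |
Completion: J1=5  J2=16  J3=17

J2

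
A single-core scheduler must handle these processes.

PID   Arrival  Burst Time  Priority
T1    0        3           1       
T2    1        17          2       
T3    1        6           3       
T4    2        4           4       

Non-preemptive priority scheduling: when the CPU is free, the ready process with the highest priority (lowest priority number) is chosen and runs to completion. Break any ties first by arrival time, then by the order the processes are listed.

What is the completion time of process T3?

26

Timeline: | T1 0-3 | T2 3-20 | T3 20-26 | T4 26-30 |
Completion: T1=3  T2=20  T3=26  T4=30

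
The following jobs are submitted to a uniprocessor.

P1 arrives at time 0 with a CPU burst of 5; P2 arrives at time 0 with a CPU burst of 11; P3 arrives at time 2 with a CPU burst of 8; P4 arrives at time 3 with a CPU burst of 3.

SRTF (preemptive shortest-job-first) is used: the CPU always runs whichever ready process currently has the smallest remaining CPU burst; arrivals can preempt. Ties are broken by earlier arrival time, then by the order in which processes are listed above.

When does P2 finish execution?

27

Timeline: | P1 0-5 | P4 5-8 | P3 8-16 | P2 16-27 |
Completion: P1=5  P2=27  P3=16  P4=8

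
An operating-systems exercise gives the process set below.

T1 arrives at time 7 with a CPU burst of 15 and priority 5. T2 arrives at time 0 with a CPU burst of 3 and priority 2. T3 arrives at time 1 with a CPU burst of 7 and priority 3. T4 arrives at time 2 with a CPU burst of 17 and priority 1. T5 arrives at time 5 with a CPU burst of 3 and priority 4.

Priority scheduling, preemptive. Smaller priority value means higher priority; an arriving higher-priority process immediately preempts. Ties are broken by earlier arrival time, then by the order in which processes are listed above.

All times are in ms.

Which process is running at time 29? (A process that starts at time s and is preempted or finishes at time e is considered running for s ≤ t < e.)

Timeline: | T2 0-2 | T4 2-19 | T2 19-20 | T3 20-27 | T5 27-30 | T1 30-45 |
Completion: T1=45  T2=20  T3=27  T4=19  T5=30

T5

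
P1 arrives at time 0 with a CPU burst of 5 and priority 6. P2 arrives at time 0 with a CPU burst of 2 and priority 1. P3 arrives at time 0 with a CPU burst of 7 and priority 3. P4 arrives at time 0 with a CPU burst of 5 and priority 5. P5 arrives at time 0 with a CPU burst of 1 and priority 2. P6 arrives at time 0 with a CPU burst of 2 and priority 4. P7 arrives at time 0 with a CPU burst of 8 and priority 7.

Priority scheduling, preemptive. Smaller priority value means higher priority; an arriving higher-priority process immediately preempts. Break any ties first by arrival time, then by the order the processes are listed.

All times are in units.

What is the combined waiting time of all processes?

66

Timeline: | P2 0-2 | P5 2-3 | P3 3-10 | P6 10-12 | P4 12-17 | P1 17-22 | P7 22-30 |
Completion: P1=22  P2=2  P3=10  P4=17  P5=3  P6=12  P7=30
Waiting = turnaround − burst: P1=17, P2=0, P3=3, P4=12, P5=2, P6=10, P7=22
Total waiting = 17 + 0 + 3 + 12 + 2 + 10 + 22 = 66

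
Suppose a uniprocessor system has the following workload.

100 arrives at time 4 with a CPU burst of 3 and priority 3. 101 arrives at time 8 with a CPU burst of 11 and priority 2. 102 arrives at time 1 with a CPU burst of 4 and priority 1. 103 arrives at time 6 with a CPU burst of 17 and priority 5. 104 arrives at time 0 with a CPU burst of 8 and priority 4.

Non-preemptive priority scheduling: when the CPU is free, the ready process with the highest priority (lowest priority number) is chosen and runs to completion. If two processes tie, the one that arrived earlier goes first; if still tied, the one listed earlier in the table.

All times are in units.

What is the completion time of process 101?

23

Timeline: | 104 0-8 | 102 8-12 | 101 12-23 | 100 23-26 | 103 26-43 |
Completion: 100=26  101=23  102=12  103=43  104=8
Turnaround (C−A): 100=22  101=15  102=11  103=37  104=8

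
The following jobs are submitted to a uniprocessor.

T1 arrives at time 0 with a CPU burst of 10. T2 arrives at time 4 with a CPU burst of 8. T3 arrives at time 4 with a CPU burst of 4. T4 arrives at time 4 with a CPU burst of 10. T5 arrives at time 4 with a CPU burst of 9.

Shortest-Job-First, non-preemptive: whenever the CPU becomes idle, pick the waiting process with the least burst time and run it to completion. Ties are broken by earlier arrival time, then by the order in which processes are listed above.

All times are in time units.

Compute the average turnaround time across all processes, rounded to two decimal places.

20.40

Timeline: | T1 0-10 | T3 10-14 | T2 14-22 | T5 22-31 | T4 31-41 |
Completion: T1=10  T2=22  T3=14  T4=41  T5=31
Turnaround times: T1=10, T2=18, T3=10, T4=37, T5=27
Average turnaround = (10+18+10+37+27) / 5 = 102/5 = 20.40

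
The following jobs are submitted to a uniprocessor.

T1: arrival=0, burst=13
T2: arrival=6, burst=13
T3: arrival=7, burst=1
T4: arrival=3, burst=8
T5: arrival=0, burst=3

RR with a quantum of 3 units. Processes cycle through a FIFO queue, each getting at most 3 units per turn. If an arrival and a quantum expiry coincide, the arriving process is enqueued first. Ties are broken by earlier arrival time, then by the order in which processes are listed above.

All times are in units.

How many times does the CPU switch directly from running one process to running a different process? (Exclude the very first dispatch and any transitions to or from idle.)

13

Gantt: | T1 0-3 | T5 3-6 | T4 6-9 | T1 9-12 | T2 12-15 | T3 15-16 | T4 16-19 | T1 19-22 | T2 22-25 | T4 25-27 | T1 27-30 | T2 30-33 | T1 33-34 | T2 34-38 |
Completion: T1=34  T2=38  T3=16  T4=27  T5=6
Turnaround (C−A): T1=34  T2=32  T3=9  T4=24  T5=6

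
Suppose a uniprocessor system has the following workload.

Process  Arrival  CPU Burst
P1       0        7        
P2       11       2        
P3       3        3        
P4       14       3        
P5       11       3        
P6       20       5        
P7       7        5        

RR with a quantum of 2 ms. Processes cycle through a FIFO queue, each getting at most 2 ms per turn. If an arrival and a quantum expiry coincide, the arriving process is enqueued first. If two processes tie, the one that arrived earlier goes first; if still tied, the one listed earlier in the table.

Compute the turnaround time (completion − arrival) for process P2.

3

Timeline: | P1 0-4 | P3 4-6 | P1 6-8 | P3 8-9 | P7 9-11 | P1 11-12 | P2 12-14 | P5 14-16 | P7 16-18 | P4 18-20 | P5 20-21 | P7 21-22 | P6 22-24 | P4 24-25 | P6 25-28 |
Completion: P1=12  P2=14  P3=9  P4=25  P5=21  P6=28  P7=22
Turnaround(P2) = completion − arrival = 14 − 11 = 3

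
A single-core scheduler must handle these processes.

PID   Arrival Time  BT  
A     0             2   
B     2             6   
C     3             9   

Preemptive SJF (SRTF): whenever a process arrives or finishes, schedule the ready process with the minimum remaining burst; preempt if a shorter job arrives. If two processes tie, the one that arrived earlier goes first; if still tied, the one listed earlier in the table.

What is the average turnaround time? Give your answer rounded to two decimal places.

Schedule: | A 0-2 | B 2-8 | C 8-17 |
Completion: A=2  B=8  C=17
Turnaround times: A=2, B=6, C=14
Average turnaround = (2+6+14) / 3 = 22/3 = 7.33

7.33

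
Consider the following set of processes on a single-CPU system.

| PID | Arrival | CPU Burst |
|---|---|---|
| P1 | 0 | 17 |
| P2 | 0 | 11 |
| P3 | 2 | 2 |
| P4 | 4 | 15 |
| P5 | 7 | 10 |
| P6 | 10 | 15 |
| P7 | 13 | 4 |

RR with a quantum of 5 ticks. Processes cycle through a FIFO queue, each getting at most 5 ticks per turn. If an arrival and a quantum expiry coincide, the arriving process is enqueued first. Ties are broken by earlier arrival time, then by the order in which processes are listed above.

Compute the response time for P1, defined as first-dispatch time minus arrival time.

Schedule: | P1 0-5 | P2 5-10 | P3 10-12 | P4 12-17 | P1 17-22 | P5 22-27 | P6 27-32 | P2 32-37 | P7 37-41 | P4 41-46 | P1 46-51 | P5 51-56 | P6 56-61 | P2 61-62 | P4 62-67 | P1 67-69 | P6 69-74 |
Completion: P1=69  P2=62  P3=12  P4=67  P5=56  P6=74  P7=41
Response(P1) = first start − arrival = 0 − 0 = 0

0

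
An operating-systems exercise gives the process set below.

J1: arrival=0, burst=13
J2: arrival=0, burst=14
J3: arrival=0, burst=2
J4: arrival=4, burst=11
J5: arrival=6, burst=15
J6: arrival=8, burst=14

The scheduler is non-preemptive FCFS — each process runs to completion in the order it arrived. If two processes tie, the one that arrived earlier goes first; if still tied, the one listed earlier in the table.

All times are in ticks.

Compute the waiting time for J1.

0

Schedule: | J1 0-13 | J2 13-27 | J3 27-29 | J4 29-40 | J5 40-55 | J6 55-69 |
Completion: J1=13  J2=27  J3=29  J4=40  J5=55  J6=69
Turnaround (C−A): J1=13  J2=27  J3=29  J4=36  J5=49  J6=61
Waiting(J1) = turnaround − burst = 13 − 13 = 0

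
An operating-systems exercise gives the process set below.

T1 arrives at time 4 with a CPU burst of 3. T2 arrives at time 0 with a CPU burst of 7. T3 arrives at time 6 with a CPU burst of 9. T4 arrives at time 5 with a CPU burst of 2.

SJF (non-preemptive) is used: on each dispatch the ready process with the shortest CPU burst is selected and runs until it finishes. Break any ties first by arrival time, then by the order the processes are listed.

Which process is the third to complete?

T1

Gantt: | T2 0-7 | T4 7-9 | T1 9-12 | T3 12-21 |
Completion: T1=12  T2=7  T3=21  T4=9
Turnaround (C−A): T1=8  T2=7  T3=15  T4=4
Finish order: T2 → T4 → T1 → T3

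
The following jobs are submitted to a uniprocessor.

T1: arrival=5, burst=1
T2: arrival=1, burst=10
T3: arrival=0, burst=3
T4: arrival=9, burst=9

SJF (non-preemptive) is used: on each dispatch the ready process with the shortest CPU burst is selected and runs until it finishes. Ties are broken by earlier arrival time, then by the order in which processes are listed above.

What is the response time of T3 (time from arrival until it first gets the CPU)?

0

Timeline: | T3 0-3 | T2 3-13 | T1 13-14 | T4 14-23 |
Completion: T1=14  T2=13  T3=3  T4=23
Response(T3) = first start − arrival = 0 − 0 = 0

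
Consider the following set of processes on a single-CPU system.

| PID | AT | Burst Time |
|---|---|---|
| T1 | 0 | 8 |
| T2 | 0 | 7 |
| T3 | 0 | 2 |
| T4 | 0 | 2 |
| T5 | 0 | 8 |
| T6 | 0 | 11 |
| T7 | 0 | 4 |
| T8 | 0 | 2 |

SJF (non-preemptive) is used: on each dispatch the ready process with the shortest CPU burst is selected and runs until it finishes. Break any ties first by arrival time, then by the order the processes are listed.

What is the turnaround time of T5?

33

Schedule: | T3 0-2 | T4 2-4 | T8 4-6 | T7 6-10 | T2 10-17 | T1 17-25 | T5 25-33 | T6 33-44 |
Completion: T1=25  T2=17  T3=2  T4=4  T5=33  T6=44  T7=10  T8=6
Turnaround (C−A): T1=25  T2=17  T3=2  T4=4  T5=33  T6=44  T7=10  T8=6
Turnaround(T5) = completion − arrival = 33 − 0 = 33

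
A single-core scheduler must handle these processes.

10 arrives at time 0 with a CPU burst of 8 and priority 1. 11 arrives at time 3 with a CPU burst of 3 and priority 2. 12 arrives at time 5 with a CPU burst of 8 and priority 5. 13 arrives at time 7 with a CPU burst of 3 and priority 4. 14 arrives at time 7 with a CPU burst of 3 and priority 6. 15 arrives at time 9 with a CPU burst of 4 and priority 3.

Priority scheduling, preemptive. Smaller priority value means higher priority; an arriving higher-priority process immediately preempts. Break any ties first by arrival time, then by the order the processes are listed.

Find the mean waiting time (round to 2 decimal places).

7.83

Gantt: | 10 0-8 | 11 8-11 | 15 11-15 | 13 15-18 | 12 18-26 | 14 26-29 |
Completion: 10=8  11=11  12=26  13=18  14=29  15=15
Waiting times: 10=0, 11=5, 12=13, 13=8, 14=19, 15=2
Average waiting = (0+5+13+8+19+2) / 6 = 47/6 = 7.83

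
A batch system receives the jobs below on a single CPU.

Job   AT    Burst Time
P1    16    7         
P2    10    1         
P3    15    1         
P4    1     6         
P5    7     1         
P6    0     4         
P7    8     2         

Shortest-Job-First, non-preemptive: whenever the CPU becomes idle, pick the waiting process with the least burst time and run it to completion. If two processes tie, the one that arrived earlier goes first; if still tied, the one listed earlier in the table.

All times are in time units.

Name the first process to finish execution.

P6

Timeline: | P6 0-4 | P4 4-10 | P5 10-11 | P2 11-12 | P7 12-14 | idle 14-15 | P3 15-16 | P1 16-23 |
Completion: P1=23  P2=12  P3=16  P4=10  P5=11  P6=4  P7=14
Turnaround (C−A): P1=7  P2=2  P3=1  P4=9  P5=4  P6=4  P7=6
Finish order: P6 → P4 → P5 → P2 → P7 → P3 → P1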